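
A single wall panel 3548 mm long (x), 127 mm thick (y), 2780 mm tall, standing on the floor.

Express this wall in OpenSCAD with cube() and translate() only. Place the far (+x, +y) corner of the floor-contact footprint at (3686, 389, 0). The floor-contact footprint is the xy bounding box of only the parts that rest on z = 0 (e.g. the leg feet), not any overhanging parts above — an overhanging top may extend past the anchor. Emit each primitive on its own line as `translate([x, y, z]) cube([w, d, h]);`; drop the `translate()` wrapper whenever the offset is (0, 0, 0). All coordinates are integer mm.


translate([138, 262, 0]) cube([3548, 127, 2780]);


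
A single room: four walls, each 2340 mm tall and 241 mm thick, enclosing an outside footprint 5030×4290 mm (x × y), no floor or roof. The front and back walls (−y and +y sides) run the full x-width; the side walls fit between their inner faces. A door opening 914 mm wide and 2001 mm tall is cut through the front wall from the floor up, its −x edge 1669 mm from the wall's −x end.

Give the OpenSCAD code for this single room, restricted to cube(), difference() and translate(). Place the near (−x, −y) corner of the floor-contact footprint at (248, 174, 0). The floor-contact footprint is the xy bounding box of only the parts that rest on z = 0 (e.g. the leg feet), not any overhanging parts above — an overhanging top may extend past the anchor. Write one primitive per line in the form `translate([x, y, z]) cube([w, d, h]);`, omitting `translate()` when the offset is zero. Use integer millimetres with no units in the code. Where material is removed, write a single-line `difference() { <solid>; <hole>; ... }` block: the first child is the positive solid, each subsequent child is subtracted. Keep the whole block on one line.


difference() { translate([248, 174, 0]) cube([5030, 241, 2340]); translate([1917, 174, 0]) cube([914, 241, 2001]); }
translate([248, 4223, 0]) cube([5030, 241, 2340]);
translate([248, 415, 0]) cube([241, 3808, 2340]);
translate([5037, 415, 0]) cube([241, 3808, 2340]);


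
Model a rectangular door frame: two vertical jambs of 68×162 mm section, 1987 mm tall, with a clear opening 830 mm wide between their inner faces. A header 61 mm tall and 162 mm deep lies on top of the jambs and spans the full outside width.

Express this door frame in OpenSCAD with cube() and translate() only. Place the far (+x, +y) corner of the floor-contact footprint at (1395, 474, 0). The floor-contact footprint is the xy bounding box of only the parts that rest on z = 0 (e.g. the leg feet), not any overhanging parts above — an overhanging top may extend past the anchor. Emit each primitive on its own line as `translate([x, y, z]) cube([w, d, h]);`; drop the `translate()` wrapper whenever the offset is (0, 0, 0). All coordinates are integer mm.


translate([429, 312, 0]) cube([68, 162, 1987]);
translate([1327, 312, 0]) cube([68, 162, 1987]);
translate([429, 312, 1987]) cube([966, 162, 61]);


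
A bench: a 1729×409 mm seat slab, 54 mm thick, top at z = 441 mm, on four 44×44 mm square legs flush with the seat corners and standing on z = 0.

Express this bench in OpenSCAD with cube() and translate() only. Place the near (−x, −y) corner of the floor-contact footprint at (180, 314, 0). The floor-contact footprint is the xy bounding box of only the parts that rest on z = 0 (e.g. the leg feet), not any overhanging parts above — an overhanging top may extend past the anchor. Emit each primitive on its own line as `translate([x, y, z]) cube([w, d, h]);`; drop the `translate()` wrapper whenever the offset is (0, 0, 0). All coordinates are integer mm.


translate([180, 314, 387]) cube([1729, 409, 54]);
translate([180, 314, 0]) cube([44, 44, 387]);
translate([180, 679, 0]) cube([44, 44, 387]);
translate([1865, 314, 0]) cube([44, 44, 387]);
translate([1865, 679, 0]) cube([44, 44, 387]);


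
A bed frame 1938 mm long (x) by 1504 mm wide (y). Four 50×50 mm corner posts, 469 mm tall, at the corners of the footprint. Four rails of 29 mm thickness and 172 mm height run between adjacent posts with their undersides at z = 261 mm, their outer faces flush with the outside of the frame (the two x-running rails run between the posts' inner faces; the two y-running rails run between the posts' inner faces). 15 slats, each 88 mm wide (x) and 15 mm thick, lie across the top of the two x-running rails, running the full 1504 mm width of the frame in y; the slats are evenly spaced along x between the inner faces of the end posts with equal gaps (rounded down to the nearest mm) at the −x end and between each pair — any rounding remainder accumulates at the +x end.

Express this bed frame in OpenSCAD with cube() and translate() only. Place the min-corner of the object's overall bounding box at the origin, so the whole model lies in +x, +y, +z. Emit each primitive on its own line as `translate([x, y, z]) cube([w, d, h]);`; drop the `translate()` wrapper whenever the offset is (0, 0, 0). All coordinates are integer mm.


cube([50, 50, 469]);
translate([0, 1454, 0]) cube([50, 50, 469]);
translate([1888, 0, 0]) cube([50, 50, 469]);
translate([1888, 1454, 0]) cube([50, 50, 469]);
translate([50, 0, 261]) cube([1838, 29, 172]);
translate([50, 1475, 261]) cube([1838, 29, 172]);
translate([0, 50, 261]) cube([29, 1404, 172]);
translate([1909, 50, 261]) cube([29, 1404, 172]);
translate([82, 0, 433]) cube([88, 1504, 15]);
translate([202, 0, 433]) cube([88, 1504, 15]);
translate([322, 0, 433]) cube([88, 1504, 15]);
translate([442, 0, 433]) cube([88, 1504, 15]);
translate([562, 0, 433]) cube([88, 1504, 15]);
translate([682, 0, 433]) cube([88, 1504, 15]);
translate([802, 0, 433]) cube([88, 1504, 15]);
translate([922, 0, 433]) cube([88, 1504, 15]);
translate([1042, 0, 433]) cube([88, 1504, 15]);
translate([1162, 0, 433]) cube([88, 1504, 15]);
translate([1282, 0, 433]) cube([88, 1504, 15]);
translate([1402, 0, 433]) cube([88, 1504, 15]);
translate([1522, 0, 433]) cube([88, 1504, 15]);
translate([1642, 0, 433]) cube([88, 1504, 15]);
translate([1762, 0, 433]) cube([88, 1504, 15]);


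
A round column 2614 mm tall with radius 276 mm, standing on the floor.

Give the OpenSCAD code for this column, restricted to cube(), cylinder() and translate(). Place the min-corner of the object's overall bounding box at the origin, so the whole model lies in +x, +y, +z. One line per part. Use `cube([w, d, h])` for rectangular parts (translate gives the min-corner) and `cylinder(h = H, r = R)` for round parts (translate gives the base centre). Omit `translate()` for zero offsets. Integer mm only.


translate([276, 276, 0]) cylinder(h = 2614, r = 276);


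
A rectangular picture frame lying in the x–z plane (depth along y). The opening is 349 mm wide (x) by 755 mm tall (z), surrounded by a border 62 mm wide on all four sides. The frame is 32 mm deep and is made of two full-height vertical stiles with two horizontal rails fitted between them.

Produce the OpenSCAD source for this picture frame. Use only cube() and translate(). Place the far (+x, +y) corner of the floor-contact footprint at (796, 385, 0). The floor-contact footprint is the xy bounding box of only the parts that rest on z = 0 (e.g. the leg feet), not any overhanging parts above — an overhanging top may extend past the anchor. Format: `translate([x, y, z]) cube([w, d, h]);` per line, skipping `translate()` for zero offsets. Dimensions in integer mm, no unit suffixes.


translate([323, 353, 0]) cube([62, 32, 879]);
translate([734, 353, 0]) cube([62, 32, 879]);
translate([385, 353, 0]) cube([349, 32, 62]);
translate([385, 353, 817]) cube([349, 32, 62]);


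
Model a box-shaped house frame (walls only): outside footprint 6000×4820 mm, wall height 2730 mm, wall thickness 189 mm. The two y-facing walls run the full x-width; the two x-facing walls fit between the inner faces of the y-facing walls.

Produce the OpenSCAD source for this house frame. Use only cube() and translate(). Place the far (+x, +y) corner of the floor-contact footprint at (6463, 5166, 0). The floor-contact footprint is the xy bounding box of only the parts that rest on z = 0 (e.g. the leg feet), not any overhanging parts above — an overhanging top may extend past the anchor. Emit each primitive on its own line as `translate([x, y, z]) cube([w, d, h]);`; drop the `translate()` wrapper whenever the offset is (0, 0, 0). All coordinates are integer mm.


translate([463, 346, 0]) cube([6000, 189, 2730]);
translate([463, 4977, 0]) cube([6000, 189, 2730]);
translate([463, 535, 0]) cube([189, 4442, 2730]);
translate([6274, 535, 0]) cube([189, 4442, 2730]);


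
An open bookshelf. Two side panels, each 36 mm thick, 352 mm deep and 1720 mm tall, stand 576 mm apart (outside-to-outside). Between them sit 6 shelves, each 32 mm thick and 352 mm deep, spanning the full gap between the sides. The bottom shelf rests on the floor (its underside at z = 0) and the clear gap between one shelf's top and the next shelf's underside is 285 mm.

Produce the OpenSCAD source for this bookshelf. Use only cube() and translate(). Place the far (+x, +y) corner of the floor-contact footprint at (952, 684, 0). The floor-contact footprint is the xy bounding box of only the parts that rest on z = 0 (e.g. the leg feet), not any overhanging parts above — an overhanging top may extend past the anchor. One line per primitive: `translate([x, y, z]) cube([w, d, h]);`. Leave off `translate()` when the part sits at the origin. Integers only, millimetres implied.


translate([376, 332, 0]) cube([36, 352, 1720]);
translate([916, 332, 0]) cube([36, 352, 1720]);
translate([412, 332, 0]) cube([504, 352, 32]);
translate([412, 332, 317]) cube([504, 352, 32]);
translate([412, 332, 634]) cube([504, 352, 32]);
translate([412, 332, 951]) cube([504, 352, 32]);
translate([412, 332, 1268]) cube([504, 352, 32]);
translate([412, 332, 1585]) cube([504, 352, 32]);


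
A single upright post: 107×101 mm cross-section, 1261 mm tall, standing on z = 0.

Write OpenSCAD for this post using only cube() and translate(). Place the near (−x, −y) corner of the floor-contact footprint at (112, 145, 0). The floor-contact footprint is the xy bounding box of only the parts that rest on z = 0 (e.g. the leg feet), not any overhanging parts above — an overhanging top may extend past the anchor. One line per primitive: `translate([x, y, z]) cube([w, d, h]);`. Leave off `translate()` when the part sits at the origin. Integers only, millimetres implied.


translate([112, 145, 0]) cube([107, 101, 1261]);


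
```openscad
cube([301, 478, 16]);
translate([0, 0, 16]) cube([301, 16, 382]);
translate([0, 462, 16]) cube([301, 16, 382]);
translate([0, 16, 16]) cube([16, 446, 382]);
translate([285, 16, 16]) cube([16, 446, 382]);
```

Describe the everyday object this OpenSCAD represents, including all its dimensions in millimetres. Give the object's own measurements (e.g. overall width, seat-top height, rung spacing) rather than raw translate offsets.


An open-topped rectangular box: outside dimensions 301×478×398 mm, with a uniform wall and base thickness of 16 mm. The base is a full 301×478 slab on the floor; four walls sit on top of the base. The front and back walls (the −y and +y sides) span the full width; the two side walls fit between them.


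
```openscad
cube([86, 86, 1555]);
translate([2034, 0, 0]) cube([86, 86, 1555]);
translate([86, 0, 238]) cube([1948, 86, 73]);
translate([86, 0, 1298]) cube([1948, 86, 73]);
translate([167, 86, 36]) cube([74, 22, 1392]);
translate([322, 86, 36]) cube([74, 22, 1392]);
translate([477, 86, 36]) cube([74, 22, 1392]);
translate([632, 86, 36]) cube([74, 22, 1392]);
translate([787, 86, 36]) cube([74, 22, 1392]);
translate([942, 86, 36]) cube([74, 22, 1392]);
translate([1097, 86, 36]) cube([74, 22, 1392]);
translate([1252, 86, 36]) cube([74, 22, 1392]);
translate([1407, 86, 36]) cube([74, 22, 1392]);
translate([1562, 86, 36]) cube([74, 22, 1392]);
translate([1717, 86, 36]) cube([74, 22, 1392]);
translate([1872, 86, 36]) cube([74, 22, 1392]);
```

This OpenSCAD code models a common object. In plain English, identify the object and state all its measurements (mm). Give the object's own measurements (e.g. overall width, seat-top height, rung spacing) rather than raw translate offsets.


A fence section. Two 86×86 mm posts, 1555 mm tall, stand on the floor with a clear span of 1948 mm between their inner faces. Two horizontal rails of 86×73 mm section span the gap between the posts with their undersides at z = 238 mm and z = 1298 mm, flush with the posts' −y face. 12 pickets, each 74 mm wide, 22 mm thick and 1392 mm tall, are fixed to the +y face of the rails with their bottoms at z = 36 mm, spaced across the span with a 81 mm gap after the −x post and between neighbouring pickets, with 88 mm left before the +x post.


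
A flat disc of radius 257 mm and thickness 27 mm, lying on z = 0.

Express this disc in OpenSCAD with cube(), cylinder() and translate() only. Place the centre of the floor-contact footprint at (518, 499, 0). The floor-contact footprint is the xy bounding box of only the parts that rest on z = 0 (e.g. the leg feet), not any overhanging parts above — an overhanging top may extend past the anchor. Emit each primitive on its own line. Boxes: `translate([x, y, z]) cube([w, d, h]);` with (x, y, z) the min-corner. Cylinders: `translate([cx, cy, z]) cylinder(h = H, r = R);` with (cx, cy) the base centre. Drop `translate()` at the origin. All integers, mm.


translate([518, 499, 0]) cylinder(h = 27, r = 257);


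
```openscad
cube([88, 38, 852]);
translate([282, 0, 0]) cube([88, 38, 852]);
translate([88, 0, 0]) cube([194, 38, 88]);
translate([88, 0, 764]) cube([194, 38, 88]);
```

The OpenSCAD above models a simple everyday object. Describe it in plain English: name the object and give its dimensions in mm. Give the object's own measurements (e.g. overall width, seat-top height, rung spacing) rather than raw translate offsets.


A rectangular picture frame lying in the x–z plane (depth along y). The opening is 194 mm wide (x) by 676 mm tall (z), surrounded by a border 88 mm wide on all four sides. The frame is 38 mm deep and is made of two full-height vertical stiles with two horizontal rails fitted between them.


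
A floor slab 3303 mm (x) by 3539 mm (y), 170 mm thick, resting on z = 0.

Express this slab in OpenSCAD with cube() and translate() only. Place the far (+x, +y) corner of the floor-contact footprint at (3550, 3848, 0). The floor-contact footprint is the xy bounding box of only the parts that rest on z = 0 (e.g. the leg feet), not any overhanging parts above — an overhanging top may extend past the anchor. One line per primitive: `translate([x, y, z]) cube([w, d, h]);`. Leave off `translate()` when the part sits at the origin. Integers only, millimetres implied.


translate([247, 309, 0]) cube([3303, 3539, 170]);


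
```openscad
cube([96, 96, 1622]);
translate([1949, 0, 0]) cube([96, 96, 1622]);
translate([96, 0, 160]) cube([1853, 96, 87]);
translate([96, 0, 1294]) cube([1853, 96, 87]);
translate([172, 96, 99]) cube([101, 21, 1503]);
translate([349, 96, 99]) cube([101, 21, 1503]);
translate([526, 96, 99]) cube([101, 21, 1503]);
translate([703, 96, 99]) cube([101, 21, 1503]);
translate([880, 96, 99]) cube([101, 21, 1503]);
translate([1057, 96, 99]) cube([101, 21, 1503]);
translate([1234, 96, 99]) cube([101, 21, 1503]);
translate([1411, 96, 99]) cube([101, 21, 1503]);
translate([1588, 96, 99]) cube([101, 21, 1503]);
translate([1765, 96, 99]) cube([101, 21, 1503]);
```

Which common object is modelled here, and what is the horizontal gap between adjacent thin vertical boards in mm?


A fence section. The picket gap is 76 mm.

Two posts, two rails, 10 pickets — a fence section. Span 1853 mm holds 10 pickets of 101 mm with 11 equal gaps: ⌊(1853 − 10·101) / 11⌋ = 76 mm.


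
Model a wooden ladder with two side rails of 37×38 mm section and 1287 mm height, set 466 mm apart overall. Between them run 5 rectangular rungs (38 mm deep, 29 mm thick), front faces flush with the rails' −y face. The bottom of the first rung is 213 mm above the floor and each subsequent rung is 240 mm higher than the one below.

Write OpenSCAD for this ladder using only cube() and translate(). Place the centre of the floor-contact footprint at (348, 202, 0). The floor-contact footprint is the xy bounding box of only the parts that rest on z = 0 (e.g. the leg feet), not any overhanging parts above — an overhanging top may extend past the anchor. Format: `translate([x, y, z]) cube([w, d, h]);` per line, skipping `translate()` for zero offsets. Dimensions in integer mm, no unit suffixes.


translate([115, 183, 0]) cube([37, 38, 1287]);
translate([544, 183, 0]) cube([37, 38, 1287]);
translate([152, 183, 213]) cube([392, 38, 29]);
translate([152, 183, 453]) cube([392, 38, 29]);
translate([152, 183, 693]) cube([392, 38, 29]);
translate([152, 183, 933]) cube([392, 38, 29]);
translate([152, 183, 1173]) cube([392, 38, 29]);


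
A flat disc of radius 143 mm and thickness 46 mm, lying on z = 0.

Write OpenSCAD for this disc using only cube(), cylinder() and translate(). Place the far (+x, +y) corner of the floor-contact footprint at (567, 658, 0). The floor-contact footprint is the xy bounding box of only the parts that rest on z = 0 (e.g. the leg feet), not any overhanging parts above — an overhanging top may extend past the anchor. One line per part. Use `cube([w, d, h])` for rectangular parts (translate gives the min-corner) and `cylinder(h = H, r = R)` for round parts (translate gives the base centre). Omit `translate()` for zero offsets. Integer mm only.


translate([424, 515, 0]) cylinder(h = 46, r = 143);


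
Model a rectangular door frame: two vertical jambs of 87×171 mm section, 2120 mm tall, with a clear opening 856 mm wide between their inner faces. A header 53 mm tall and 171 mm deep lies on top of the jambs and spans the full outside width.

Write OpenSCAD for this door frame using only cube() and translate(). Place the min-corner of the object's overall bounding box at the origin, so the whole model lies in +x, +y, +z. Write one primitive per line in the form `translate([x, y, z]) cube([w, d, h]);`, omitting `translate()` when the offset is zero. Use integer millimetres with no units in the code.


cube([87, 171, 2120]);
translate([943, 0, 0]) cube([87, 171, 2120]);
translate([0, 0, 2120]) cube([1030, 171, 53]);


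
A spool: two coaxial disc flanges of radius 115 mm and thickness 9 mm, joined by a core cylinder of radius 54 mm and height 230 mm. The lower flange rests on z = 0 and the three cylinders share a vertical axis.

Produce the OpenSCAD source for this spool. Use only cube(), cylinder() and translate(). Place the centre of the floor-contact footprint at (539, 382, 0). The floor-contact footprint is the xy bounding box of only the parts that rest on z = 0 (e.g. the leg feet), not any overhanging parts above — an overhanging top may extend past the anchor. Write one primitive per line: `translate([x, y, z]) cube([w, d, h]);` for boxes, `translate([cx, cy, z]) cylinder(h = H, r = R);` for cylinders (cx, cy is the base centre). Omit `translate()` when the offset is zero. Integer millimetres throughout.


translate([539, 382, 0]) cylinder(h = 9, r = 115);
translate([539, 382, 9]) cylinder(h = 230, r = 54);
translate([539, 382, 239]) cylinder(h = 9, r = 115);


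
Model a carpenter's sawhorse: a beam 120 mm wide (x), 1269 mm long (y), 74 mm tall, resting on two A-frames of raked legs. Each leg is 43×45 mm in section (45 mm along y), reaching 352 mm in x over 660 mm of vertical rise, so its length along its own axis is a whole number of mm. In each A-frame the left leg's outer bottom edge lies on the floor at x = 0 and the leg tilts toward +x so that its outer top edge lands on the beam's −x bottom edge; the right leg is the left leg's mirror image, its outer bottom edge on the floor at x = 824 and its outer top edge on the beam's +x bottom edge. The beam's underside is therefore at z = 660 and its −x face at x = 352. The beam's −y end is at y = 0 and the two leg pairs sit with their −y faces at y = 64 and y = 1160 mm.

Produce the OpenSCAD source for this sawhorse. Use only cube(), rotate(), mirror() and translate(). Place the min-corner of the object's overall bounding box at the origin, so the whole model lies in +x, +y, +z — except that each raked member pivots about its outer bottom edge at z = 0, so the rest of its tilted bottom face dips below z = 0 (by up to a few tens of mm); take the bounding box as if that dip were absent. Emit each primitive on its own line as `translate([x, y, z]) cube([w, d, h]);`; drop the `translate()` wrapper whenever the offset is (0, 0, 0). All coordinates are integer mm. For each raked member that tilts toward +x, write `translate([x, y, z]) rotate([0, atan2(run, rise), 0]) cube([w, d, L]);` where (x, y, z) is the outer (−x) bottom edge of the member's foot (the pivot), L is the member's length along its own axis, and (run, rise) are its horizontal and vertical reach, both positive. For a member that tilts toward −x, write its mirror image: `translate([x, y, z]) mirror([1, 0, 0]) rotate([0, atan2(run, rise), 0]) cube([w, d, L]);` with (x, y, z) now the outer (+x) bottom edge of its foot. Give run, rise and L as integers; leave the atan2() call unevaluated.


// leg length = √(352² + 660²) = 748
// right-leg outer foot x = 2·352 + 120 = 824
// beam min-corner = (352, 0, 660)
translate([352, 0, 660]) cube([120, 1269, 74]);
translate([0, 64, 0]) rotate([0, atan2(352, 660), 0]) cube([43, 45, 748]);
translate([824, 64, 0]) mirror([1, 0, 0]) rotate([0, atan2(352, 660), 0]) cube([43, 45, 748]);
translate([0, 1160, 0]) rotate([0, atan2(352, 660), 0]) cube([43, 45, 748]);
translate([824, 1160, 0]) mirror([1, 0, 0]) rotate([0, atan2(352, 660), 0]) cube([43, 45, 748]);


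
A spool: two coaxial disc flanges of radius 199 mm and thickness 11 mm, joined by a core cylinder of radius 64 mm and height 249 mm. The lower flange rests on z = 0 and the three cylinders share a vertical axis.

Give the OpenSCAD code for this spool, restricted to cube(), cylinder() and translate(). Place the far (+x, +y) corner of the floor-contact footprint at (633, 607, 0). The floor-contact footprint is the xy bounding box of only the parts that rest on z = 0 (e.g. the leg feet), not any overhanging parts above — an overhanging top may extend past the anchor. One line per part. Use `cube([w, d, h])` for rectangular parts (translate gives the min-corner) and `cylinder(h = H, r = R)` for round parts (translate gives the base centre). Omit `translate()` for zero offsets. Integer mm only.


translate([434, 408, 0]) cylinder(h = 11, r = 199);
translate([434, 408, 11]) cylinder(h = 249, r = 64);
translate([434, 408, 260]) cylinder(h = 11, r = 199);


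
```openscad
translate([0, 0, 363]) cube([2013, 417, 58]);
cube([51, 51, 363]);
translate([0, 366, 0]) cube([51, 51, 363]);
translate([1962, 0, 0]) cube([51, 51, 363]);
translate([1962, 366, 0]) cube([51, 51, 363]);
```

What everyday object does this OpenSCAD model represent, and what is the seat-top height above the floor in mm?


A bench. The seat-top height is 421 mm.

A long slab on four corner posts — a bench. The slab sits at z = 363 with thickness 58, so the top is 363 + 58 = 421 mm.


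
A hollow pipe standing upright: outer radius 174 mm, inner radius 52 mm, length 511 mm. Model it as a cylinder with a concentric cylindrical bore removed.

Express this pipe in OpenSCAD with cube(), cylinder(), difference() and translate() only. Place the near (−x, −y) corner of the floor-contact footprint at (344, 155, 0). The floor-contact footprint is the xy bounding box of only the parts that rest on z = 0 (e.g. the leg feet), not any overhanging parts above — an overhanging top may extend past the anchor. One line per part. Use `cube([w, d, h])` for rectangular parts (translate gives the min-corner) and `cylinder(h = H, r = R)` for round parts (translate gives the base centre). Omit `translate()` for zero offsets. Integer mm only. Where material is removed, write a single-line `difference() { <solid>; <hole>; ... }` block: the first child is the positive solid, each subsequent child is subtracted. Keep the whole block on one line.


difference() { translate([518, 329, 0]) cylinder(h = 511, r = 174); translate([518, 329, 0]) cylinder(h = 511, r = 52); }


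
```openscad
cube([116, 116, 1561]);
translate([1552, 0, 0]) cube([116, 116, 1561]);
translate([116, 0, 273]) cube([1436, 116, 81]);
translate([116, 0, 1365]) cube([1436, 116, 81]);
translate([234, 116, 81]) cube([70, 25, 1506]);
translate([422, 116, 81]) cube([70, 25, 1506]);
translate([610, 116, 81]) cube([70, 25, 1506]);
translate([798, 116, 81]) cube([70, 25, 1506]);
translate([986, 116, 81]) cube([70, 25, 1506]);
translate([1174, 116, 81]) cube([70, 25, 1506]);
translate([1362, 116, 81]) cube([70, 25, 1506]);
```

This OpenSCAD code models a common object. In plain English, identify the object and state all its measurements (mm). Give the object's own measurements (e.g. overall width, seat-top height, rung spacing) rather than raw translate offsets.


A fence section. Two 116×116 mm posts, 1561 mm tall, stand on the floor with a clear span of 1436 mm between their inner faces. Two horizontal rails of 116×81 mm section span the gap between the posts with their undersides at z = 273 mm and z = 1365 mm, flush with the posts' −y face. 7 pickets, each 70 mm wide, 25 mm thick and 1506 mm tall, are fixed to the +y face of the rails with their bottoms at z = 81 mm, spaced across the span with a 118 mm gap after the −x post and between neighbouring pickets, with 120 mm left before the +x post.


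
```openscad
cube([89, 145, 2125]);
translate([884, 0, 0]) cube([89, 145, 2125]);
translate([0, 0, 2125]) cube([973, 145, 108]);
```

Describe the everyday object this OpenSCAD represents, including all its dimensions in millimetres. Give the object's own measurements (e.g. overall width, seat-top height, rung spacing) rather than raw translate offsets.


A door frame. The clear opening is 795 mm wide and 2125 mm high. Two 89 mm wide jambs, 145 mm deep, stand either side of the opening from the floor to the top of the opening. A 108 mm thick head sits across the top of both jambs, spanning the full outside width of the frame.


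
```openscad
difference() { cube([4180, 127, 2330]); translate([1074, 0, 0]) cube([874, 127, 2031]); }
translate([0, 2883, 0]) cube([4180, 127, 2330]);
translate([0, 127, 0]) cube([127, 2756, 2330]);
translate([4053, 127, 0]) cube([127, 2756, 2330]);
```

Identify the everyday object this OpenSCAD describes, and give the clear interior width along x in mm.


A single room. The interior width is 3926 mm.

Four walls enclosing a rectangle with a door in the front wall — a room. Outside width 4180 minus two 127 mm walls gives 3926 mm.


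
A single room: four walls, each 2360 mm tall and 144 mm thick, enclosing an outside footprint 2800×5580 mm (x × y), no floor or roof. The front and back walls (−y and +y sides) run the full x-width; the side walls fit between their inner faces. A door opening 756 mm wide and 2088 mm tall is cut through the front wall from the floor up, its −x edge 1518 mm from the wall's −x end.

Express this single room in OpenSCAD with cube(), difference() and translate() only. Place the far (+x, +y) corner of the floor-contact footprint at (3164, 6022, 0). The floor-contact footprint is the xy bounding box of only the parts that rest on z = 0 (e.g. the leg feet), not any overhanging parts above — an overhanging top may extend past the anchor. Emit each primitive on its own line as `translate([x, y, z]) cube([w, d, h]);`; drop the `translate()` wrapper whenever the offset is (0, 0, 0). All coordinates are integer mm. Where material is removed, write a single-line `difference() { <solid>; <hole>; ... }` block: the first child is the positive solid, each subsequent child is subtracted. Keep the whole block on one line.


difference() { translate([364, 442, 0]) cube([2800, 144, 2360]); translate([1882, 442, 0]) cube([756, 144, 2088]); }
translate([364, 5878, 0]) cube([2800, 144, 2360]);
translate([364, 586, 0]) cube([144, 5292, 2360]);
translate([3020, 586, 0]) cube([144, 5292, 2360]);


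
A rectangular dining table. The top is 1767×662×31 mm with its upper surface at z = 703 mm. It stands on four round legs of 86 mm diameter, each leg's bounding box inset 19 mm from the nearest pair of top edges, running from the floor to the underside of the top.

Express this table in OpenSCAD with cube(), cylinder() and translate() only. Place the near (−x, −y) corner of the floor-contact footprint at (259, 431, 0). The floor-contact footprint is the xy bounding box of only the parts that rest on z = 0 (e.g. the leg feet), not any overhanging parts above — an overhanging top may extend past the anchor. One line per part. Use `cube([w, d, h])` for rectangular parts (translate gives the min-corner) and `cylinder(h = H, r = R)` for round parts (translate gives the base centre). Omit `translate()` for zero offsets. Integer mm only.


// leg_h = 703 - 31 = 672
translate([240, 412, 672]) cube([1767, 662, 31]);
translate([302, 474, 0]) cylinder(h = 672, r = 43);
translate([1945, 474, 0]) cylinder(h = 672, r = 43);
translate([302, 1012, 0]) cylinder(h = 672, r = 43);
translate([1945, 1012, 0]) cylinder(h = 672, r = 43);


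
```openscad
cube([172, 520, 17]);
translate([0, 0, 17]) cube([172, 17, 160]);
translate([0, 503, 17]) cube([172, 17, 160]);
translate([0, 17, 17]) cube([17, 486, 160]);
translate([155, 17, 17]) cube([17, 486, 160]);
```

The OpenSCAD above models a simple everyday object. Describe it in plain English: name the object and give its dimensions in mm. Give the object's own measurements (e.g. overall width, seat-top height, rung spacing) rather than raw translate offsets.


An open-topped rectangular box: outside dimensions 172×520×177 mm, with a uniform wall and base thickness of 17 mm. The base is a full 172×520 slab on the floor; four walls sit on top of the base. The front and back walls (the −y and +y sides) span the full width; the two side walls fit between them.


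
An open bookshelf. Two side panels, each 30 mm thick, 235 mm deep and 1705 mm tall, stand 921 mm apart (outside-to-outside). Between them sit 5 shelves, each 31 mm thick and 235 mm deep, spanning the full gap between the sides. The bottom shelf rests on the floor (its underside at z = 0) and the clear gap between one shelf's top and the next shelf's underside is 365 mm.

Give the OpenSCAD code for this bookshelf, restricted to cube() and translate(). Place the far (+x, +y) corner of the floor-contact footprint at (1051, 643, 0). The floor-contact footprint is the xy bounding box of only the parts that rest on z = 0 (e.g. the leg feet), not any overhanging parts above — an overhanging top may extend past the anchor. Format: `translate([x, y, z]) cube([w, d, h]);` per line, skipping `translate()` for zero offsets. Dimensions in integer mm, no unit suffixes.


translate([130, 408, 0]) cube([30, 235, 1705]);
translate([1021, 408, 0]) cube([30, 235, 1705]);
translate([160, 408, 0]) cube([861, 235, 31]);
translate([160, 408, 396]) cube([861, 235, 31]);
translate([160, 408, 792]) cube([861, 235, 31]);
translate([160, 408, 1188]) cube([861, 235, 31]);
translate([160, 408, 1584]) cube([861, 235, 31]);


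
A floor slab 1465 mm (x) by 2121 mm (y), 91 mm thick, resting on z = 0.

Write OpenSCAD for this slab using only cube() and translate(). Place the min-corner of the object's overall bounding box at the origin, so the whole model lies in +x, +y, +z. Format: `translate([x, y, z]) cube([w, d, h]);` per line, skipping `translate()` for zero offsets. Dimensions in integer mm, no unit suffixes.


cube([1465, 2121, 91]);


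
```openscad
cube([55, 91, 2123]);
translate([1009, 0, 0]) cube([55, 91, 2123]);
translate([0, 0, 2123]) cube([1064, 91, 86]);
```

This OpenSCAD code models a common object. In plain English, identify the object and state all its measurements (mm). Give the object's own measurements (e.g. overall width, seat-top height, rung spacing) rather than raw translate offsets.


A door frame. The clear opening is 954 mm wide and 2123 mm high. Two 55 mm wide jambs, 91 mm deep, stand either side of the opening from the floor to the top of the opening. A 86 mm thick head sits across the top of both jambs, spanning the full outside width of the frame.


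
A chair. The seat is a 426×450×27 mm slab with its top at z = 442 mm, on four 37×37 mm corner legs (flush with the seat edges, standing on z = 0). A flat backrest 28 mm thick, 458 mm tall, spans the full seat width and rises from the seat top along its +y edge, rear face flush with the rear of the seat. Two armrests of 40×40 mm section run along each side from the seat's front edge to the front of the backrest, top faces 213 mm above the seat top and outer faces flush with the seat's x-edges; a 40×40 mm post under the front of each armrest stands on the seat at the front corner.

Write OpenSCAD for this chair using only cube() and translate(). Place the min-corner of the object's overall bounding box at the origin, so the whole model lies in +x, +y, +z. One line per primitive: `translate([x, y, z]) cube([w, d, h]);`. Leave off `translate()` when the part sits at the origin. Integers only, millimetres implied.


translate([0, 0, 415]) cube([426, 450, 27]);
cube([37, 37, 415]);
translate([389, 0, 0]) cube([37, 37, 415]);
translate([0, 413, 0]) cube([37, 37, 415]);
translate([389, 413, 0]) cube([37, 37, 415]);
translate([0, 422, 442]) cube([426, 28, 458]);
translate([0, 0, 615]) cube([40, 422, 40]);
translate([386, 0, 615]) cube([40, 422, 40]);
translate([0, 0, 442]) cube([40, 40, 173]);
translate([386, 0, 442]) cube([40, 40, 173]);


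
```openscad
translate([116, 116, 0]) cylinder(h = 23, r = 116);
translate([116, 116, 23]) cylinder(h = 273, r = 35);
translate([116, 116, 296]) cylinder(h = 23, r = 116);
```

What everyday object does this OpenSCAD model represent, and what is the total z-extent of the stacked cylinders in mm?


A spool. The overall height is 319 mm.

Three coaxial cylinders, large–small–large — a spool. Two 23 mm flanges and a 273 mm core give 23 + 273 + 23 = 319 mm.


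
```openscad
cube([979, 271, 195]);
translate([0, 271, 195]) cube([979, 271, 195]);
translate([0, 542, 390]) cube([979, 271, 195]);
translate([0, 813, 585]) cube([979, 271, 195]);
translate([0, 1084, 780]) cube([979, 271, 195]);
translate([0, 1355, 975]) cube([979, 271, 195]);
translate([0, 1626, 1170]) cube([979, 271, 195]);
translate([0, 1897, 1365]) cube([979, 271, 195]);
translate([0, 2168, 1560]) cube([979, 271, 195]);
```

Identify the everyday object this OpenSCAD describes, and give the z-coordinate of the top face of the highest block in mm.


A staircase. The total rise is 1755 mm.

9 identical blocks, each offset up and back from the previous — a staircase. Each step is 195 mm tall and there are 9 of them, so the total rise is 9 × 195 = 1755 mm.


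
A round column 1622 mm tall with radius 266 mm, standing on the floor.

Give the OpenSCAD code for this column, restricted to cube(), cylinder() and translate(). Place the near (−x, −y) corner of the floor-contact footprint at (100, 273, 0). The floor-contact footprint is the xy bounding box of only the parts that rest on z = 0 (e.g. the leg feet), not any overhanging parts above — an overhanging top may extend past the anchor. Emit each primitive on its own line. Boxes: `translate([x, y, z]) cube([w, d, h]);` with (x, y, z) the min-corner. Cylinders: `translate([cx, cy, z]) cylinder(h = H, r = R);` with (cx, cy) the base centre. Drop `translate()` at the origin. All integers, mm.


translate([366, 539, 0]) cylinder(h = 1622, r = 266);


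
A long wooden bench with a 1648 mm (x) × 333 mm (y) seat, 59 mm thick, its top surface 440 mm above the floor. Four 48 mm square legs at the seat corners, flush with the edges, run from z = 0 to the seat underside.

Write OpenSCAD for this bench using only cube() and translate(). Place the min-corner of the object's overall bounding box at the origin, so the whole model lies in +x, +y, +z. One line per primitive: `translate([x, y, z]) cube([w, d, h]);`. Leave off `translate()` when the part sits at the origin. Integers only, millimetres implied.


translate([0, 0, 381]) cube([1648, 333, 59]);
cube([48, 48, 381]);
translate([0, 285, 0]) cube([48, 48, 381]);
translate([1600, 0, 0]) cube([48, 48, 381]);
translate([1600, 285, 0]) cube([48, 48, 381]);


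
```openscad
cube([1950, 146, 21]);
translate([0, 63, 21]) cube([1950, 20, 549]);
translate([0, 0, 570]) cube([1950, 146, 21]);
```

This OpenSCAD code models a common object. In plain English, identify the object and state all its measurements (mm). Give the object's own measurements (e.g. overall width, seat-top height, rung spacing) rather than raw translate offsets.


An I-beam lying along x, 1950 mm long. Overall section height 591 mm. Two flanges 146 mm wide (y) and 21 mm thick, one on the floor and one at the top; a web 20 mm thick runs between them, centred on the flange width.


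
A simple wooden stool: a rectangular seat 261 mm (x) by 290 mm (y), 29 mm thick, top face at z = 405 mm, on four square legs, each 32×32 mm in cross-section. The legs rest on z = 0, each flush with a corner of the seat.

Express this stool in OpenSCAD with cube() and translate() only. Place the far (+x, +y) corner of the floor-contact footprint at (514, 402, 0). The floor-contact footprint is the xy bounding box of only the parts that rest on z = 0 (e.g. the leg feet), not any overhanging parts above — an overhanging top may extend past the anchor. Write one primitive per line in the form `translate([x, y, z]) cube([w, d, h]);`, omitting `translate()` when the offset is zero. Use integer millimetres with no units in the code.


translate([253, 112, 376]) cube([261, 290, 29]);
translate([253, 112, 0]) cube([32, 32, 376]);
translate([482, 112, 0]) cube([32, 32, 376]);
translate([253, 370, 0]) cube([32, 32, 376]);
translate([482, 370, 0]) cube([32, 32, 376]);


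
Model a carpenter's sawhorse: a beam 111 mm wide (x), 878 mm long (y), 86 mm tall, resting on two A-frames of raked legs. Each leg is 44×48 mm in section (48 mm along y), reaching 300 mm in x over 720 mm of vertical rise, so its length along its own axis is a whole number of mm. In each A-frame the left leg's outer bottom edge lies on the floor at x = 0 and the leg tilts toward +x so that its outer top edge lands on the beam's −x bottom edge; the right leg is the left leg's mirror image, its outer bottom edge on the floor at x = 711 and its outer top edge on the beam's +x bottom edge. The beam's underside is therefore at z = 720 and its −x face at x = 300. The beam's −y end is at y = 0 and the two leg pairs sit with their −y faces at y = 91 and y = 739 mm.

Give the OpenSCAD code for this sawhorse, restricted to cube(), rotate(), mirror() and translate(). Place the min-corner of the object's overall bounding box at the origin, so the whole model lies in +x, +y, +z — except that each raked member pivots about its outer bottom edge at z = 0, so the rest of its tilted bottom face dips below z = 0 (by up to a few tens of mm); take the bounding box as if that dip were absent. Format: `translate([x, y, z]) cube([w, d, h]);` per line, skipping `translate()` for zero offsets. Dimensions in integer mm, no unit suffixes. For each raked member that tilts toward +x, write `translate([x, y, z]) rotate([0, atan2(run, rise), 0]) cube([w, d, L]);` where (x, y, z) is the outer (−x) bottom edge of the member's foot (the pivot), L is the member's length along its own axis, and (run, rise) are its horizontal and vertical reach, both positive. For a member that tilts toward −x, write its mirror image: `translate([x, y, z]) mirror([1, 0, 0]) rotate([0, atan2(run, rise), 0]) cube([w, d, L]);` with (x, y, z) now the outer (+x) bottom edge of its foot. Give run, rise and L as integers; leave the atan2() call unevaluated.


// leg length = √(300² + 720²) = 780
// right-leg outer foot x = 2·300 + 111 = 711
// beam min-corner = (300, 0, 720)
translate([300, 0, 720]) cube([111, 878, 86]);
translate([0, 91, 0]) rotate([0, atan2(300, 720), 0]) cube([44, 48, 780]);
translate([711, 91, 0]) mirror([1, 0, 0]) rotate([0, atan2(300, 720), 0]) cube([44, 48, 780]);
translate([0, 739, 0]) rotate([0, atan2(300, 720), 0]) cube([44, 48, 780]);
translate([711, 739, 0]) mirror([1, 0, 0]) rotate([0, atan2(300, 720), 0]) cube([44, 48, 780]);
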